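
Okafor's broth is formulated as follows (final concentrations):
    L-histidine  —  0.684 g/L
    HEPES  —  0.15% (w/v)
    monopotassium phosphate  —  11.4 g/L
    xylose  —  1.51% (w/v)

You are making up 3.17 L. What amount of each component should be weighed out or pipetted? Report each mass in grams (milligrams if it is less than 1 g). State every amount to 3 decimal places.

L-histidine 2.168 g; HEPES 4.755 g; monopotassium phosphate 36.138 g; xylose 47.867 g

Scale factor relative to 1 L: 3.17.
L-histidine: 0.684 g/L × 3.17 L = 2.168 g
HEPES: 0.15 g per 100 mL × 3170 mL ÷ 100 = 4.755 g
monopotassium phosphate: 11.4 g/L × 3.17 L = 36.138 g
xylose: 1.51% w/v = 15.1 g/L → 15.1 × 3.17 L = 47.867 g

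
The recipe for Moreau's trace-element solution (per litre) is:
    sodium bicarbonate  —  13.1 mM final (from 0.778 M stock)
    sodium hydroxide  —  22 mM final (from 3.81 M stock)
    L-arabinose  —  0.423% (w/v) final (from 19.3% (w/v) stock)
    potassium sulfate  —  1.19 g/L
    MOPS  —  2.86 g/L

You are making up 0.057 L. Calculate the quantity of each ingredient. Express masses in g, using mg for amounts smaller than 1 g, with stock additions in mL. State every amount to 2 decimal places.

Working volume: 0.057 L.
sodium bicarbonate: dilute stock: 13.1 mM × 57 mL ÷ 778 mM = 0.96 mL
sodium hydroxide: C1V1 = C2V2 → 22 mM × 57 mL ÷ 3810 mM = 0.33 mL
L-arabinose: dilute stock: 0.423% ÷ 19.3% × 57 mL = 1.25 mL
potassium sulfate: 1.19 g/L × 0.057 L = 0.06783 g = 67.83 mg
MOPS: 2.86 g/L × 0.057 L = 0.16302 g = 163.02 mg

sodium bicarbonate 0.96 mL; sodium hydroxide 0.33 mL; L-arabinose 1.25 mL; potassium sulfate 67.83 mg; MOPS 163.02 mg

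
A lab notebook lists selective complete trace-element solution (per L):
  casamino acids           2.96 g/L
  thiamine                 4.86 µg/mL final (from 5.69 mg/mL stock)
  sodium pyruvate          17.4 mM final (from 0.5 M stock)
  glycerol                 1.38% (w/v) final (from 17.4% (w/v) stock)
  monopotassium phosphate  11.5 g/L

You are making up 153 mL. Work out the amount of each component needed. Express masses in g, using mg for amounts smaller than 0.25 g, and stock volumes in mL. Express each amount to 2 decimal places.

casamino acids 0.45 g; thiamine 0.13 mL; sodium pyruvate 5.32 mL; glycerol 12.13 mL; monopotassium phosphate 1.76 g

Scale factor relative to 1 L: 0.153.
casamino acids: 2.96 g/L × 0.153 L = 0.45 g
thiamine: dilute stock: 4.86 µg/mL × 153 mL ÷ 5690 µg/mL = 0.13 mL
sodium pyruvate: C1V1 = C2V2 → 17.4 mM × 153 mL ÷ 500 mM = 5.32 mL
glycerol: V = C2·V2/C1 = 1.38% ÷ 17.4% × 153 mL = 12.13 mL
monopotassium phosphate: 11.5 g/L × 0.153 L = 1.76 g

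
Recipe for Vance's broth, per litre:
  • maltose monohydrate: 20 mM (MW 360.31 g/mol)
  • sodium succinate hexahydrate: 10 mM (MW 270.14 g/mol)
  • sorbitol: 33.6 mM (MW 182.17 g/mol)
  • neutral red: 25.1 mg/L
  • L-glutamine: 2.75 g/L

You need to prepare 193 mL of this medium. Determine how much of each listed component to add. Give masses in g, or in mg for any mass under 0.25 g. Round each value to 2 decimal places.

maltose monohydrate 1.39 g; sodium succinate hexahydrate 0.52 g; sorbitol 1.18 g; neutral red 4.84 mg; L-glutamine 0.53 g

Working volume: 193 mL = 0.193 L.
maltose monohydrate: 20 mmol/L × 360.31 g/mol × 0.193 L ÷ 1000 = 1.39 g
sodium succinate hexahydrate: 10 mmol/L × 270.14 g/mol × 0.193 L ÷ 1000 = 0.52 g
sorbitol: 33.6 mmol/L × 182.17 g/mol × 0.193 L ÷ 1000 = 1.18 g
neutral red: 25.1 mg/L × 0.193 L = 4.84 mg
L-glutamine: 2.75 g/L × 0.193 L = 0.53 g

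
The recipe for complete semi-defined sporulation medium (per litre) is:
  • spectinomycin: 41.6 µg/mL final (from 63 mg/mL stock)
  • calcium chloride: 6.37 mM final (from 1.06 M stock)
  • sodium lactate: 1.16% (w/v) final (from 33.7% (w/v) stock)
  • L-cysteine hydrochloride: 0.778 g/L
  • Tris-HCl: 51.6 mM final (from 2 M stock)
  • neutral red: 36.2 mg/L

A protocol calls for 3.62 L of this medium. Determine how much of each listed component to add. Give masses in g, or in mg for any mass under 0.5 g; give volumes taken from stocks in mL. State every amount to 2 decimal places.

Scale factor relative to 1 L: 3.62.
spectinomycin: C1V1 = C2V2 → 41.6 µg/mL × 3620 mL ÷ 63000 µg/mL = 2.39 mL
calcium chloride: C1V1 = C2V2 → 6.37 mM × 3620 mL ÷ 1060 mM = 21.75 mL
sodium lactate: V = C2·V2/C1 = 1.16% ÷ 33.7% × 3620 mL = 124.61 mL
L-cysteine hydrochloride: 0.778 g/L × 3.62 L = 2.82 g
Tris-HCl: V = C2·V2/C1 = 51.6 mM × 3620 mL ÷ 2000 mM = 93.40 mL
neutral red: 36.2 mg/L × 3.62 L = 131.04 mg

spectinomycin 2.39 mL; calcium chloride 21.75 mL; sodium lactate 124.61 mL; L-cysteine hydrochloride 2.82 g; Tris-HCl 93.40 mL; neutral red 131.04 mg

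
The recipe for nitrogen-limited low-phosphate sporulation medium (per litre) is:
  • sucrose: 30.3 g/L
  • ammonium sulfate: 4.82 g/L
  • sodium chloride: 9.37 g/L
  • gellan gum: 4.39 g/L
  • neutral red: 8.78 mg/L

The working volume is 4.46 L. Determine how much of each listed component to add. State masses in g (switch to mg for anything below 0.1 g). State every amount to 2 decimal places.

sucrose 135.14 g; ammonium sulfate 21.50 g; sodium chloride 41.79 g; gellan gum 19.58 g; neutral red 39.16 mg

Scale factor relative to 1 L: 4.46.
sucrose: 30.3 g/L × 4.46 L = 135.14 g
ammonium sulfate: 4.82 g/L × 4.46 L = 21.50 g
sodium chloride: 9.37 g/L × 4.46 L = 41.79 g
gellan gum: 4.39 g/L × 4.46 L = 19.58 g
neutral red: 8.78 mg/L × 4.46 L = 39.16 mg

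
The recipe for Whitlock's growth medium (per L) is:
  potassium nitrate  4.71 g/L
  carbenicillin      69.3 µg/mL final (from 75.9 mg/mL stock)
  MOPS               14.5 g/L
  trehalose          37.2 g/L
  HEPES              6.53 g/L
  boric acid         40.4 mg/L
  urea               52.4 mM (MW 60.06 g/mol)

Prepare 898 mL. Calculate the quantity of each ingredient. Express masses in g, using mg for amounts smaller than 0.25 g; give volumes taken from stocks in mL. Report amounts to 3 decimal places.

potassium nitrate 4.230 g; carbenicillin 0.820 mL; MOPS 13.021 g; trehalose 33.406 g; HEPES 5.864 g; boric acid 36.279 mg; urea 2.826 g

Target volume = 898 mL = 0.898 L.
potassium nitrate: 4.71 g/L × 0.898 L = 4.230 g
carbenicillin: dilute stock: 69.3 µg/mL × 898 mL ÷ 75900 µg/mL = 0.820 mL
MOPS: 14.5 g/L × 0.898 L = 13.021 g
trehalose: 37.2 g/L × 0.898 L = 33.406 g
HEPES: 6.53 g/L × 0.898 L = 5.864 g
boric acid: 40.4 mg/L × 0.898 L = 36.279 mg
urea: 52.4 mmol/L × 60.06 g/mol × 0.898 L ÷ 1000 = 2.826 g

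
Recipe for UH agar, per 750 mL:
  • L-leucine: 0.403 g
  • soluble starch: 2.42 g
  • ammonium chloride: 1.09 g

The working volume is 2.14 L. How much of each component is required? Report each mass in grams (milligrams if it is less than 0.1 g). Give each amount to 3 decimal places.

Ratio of target to recipe volume: 2140 / 750 = 2.85333.
L-leucine: 0.403 g × (2140 mL / 750 mL) = 1.150 g
soluble starch: 2.42 g × (2140 mL / 750 mL) = 6.905 g
ammonium chloride: 1.09 g × (2140 mL / 750 mL) = 3.110 g

L-leucine 1.150 g; soluble starch 6.905 g; ammonium chloride 3.110 g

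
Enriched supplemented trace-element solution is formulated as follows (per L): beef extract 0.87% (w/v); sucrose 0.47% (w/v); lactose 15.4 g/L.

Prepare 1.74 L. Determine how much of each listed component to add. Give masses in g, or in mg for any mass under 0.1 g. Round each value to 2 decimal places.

beef extract 15.14 g; sucrose 8.18 g; lactose 26.80 g

Scale factor relative to 1 L: 1.74.
beef extract: 0.87% w/v = 8.7 g/L → 8.7 × 1.74 L = 15.14 g
sucrose: 0.47% w/v = 4.7 g/L → 4.7 × 1.74 L = 8.18 g
lactose: 15.4 g/L × 1.74 L = 26.80 g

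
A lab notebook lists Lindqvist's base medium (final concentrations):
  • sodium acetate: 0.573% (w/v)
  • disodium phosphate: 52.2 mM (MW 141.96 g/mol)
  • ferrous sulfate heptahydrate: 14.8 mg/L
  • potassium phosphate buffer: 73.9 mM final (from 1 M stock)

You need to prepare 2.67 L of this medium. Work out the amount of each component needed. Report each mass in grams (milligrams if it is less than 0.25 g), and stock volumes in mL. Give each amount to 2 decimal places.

Working volume: 2.67 L.
sodium acetate: 0.573% w/v = 5.73 g/L → 5.73 × 2.67 L = 15.30 g
disodium phosphate: 52.2 mmol/L × 141.96 g/mol × 2.67 L ÷ 1000 = 19.79 g
ferrous sulfate heptahydrate: 14.8 mg/L × 2.67 L = 39.52 mg
potassium phosphate buffer: V = C2·V2/C1 = 73.9 mM × 2670 mL ÷ 1000 mM = 197.31 mL

sodium acetate 15.30 g; disodium phosphate 19.79 g; ferrous sulfate heptahydrate 39.52 mg; potassium phosphate buffer 197.31 mL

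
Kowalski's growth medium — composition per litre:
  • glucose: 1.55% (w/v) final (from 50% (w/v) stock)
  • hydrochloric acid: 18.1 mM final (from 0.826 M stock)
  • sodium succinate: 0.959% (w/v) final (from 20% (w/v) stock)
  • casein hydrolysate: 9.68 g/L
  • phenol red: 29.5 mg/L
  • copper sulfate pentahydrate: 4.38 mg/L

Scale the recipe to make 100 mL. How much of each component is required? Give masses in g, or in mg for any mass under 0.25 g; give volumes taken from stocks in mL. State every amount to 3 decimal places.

Scale factor relative to 1 L: 0.1.
glucose: V = C2·V2/C1 = 1.55% ÷ 50% × 100 mL = 3.100 mL
hydrochloric acid: V = C2·V2/C1 = 18.1 mM × 100 mL ÷ 826 mM = 2.191 mL
sodium succinate: C1V1 = C2V2 → 0.959% ÷ 20% × 100 mL = 4.795 mL
casein hydrolysate: 9.68 g/L × 0.1 L = 0.968 g
phenol red: 29.5 mg/L × 0.1 L = 2.950 mg
copper sulfate pentahydrate: 4.38 mg/L × 0.1 L = 0.438 mg

glucose 3.100 mL; hydrochloric acid 2.191 mL; sodium succinate 4.795 mL; casein hydrolysate 0.968 g; phenol red 2.950 mg; copper sulfate pentahydrate 0.438 mg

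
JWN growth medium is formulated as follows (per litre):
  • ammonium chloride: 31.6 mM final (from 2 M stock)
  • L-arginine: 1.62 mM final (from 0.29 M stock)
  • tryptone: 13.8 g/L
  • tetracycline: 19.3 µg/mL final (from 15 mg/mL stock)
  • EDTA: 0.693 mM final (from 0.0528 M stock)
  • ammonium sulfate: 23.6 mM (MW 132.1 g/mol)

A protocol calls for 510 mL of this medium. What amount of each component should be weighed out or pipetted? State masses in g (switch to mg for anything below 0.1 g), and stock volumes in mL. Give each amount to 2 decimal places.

ammonium chloride 8.06 mL; L-arginine 2.85 mL; tryptone 7.04 g; tetracycline 0.66 mL; EDTA 6.69 mL; ammonium sulfate 1.59 g

Target volume = 510 mL = 0.51 L.
ammonium chloride: C1V1 = C2V2 → 31.6 mM × 510 mL ÷ 2000 mM = 8.06 mL
L-arginine: dilute stock: 1.62 mM × 510 mL ÷ 290 mM = 2.85 mL
tryptone: 13.8 g/L × 0.51 L = 7.04 g
tetracycline: C1V1 = C2V2 → 19.3 µg/mL × 510 mL ÷ 15000 µg/mL = 0.66 mL
EDTA: V = C2·V2/C1 = 0.693 mM × 510 mL ÷ 52.8 mM = 6.69 mL
ammonium sulfate: 23.6 mmol/L × 132.1 g/mol × 0.51 L ÷ 1000 = 1.59 g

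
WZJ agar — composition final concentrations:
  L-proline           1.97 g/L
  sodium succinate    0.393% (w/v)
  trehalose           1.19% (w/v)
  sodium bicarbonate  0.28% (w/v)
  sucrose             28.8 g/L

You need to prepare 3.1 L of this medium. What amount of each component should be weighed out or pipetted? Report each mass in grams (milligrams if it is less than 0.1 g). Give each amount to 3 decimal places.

Scale factor relative to 1 L: 3.1.
L-proline: 1.97 g/L × 3.1 L = 6.107 g
sodium succinate: 0.393% w/v = 3.93 g/L → 3.93 × 3.1 L = 12.183 g
trehalose: 1.19 g per 100 mL × 3100 mL ÷ 100 = 36.890 g
sodium bicarbonate: 0.28 g per 100 mL × 3100 mL ÷ 100 = 8.680 g
sucrose: 28.8 g/L × 3.1 L = 89.280 g

L-proline 6.107 g; sodium succinate 12.183 g; trehalose 36.890 g; sodium bicarbonate 8.680 g; sucrose 89.280 g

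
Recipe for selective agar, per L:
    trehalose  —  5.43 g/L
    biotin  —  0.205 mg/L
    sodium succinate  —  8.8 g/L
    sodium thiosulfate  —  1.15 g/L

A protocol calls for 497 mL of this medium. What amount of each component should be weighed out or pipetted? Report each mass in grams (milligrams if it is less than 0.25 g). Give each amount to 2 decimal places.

Working volume: 497 mL = 0.497 L.
trehalose: 5.43 g/L × 0.497 L = 2.70 g
biotin: 0.205 mg/L × 0.497 L = 0.10 mg
sodium succinate: 8.8 g/L × 0.497 L = 4.37 g
sodium thiosulfate: 1.15 g/L × 0.497 L = 0.57 g

trehalose 2.70 g; biotin 0.10 mg; sodium succinate 4.37 g; sodium thiosulfate 0.57 g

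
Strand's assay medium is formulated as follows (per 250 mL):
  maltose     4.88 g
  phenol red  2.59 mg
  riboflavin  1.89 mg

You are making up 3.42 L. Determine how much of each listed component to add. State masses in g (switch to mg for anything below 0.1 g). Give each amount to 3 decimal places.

maltose 66.758 g; phenol red 35.431 mg; riboflavin 25.855 mg

Scale factor = 3420 mL / 250 mL = 13.68.
maltose: 4.88 g × (3420 mL / 250 mL) = 66.758 g
phenol red: 2.59 mg × (3420 mL / 250 mL) = 35.431 mg
riboflavin: 1.89 mg × (3420 mL / 250 mL) = 25.855 mg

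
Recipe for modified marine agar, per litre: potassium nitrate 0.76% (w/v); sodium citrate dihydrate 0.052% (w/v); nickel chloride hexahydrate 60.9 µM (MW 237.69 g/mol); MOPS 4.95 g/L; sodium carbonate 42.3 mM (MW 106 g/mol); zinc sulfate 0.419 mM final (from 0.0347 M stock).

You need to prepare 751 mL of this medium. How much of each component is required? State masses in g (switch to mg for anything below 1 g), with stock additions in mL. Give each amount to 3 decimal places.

potassium nitrate 5.708 g; sodium citrate dihydrate 390.520 mg; nickel chloride hexahydrate 10.871 mg; MOPS 3.717 g; sodium carbonate 3.367 g; zinc sulfate 9.068 mL

Working volume: 751 mL = 0.751 L.
potassium nitrate: 0.76% w/v = 7.6 g/L → 7.6 × 0.751 L = 5.708 g
sodium citrate dihydrate: 0.052% w/v = 0.52 g/L → 0.52 × 0.751 L = 0.39052 g = 390.520 mg
nickel chloride hexahydrate: 60.9 µmol/L × 237.69 g/mol × 0.751 L ÷ 1000 = 10.871 mg
MOPS: 4.95 g/L × 0.751 L = 3.717 g
sodium carbonate: 42.3 mmol/L × 106 g/mol × 0.751 L ÷ 1000 = 3.367 g
zinc sulfate: C1V1 = C2V2 → 0.419 mM × 751 mL ÷ 34.7 mM = 9.068 mL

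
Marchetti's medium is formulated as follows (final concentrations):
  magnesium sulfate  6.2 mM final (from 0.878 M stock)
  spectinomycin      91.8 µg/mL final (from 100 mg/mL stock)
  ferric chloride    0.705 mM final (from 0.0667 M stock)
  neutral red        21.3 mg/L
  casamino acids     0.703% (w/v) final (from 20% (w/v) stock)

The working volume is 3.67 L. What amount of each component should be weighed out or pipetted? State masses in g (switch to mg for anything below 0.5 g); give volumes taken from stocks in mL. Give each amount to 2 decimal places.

magnesium sulfate 25.92 mL; spectinomycin 3.37 mL; ferric chloride 38.79 mL; neutral red 78.17 mg; casamino acids 129.00 mL

Scale factor relative to 1 L: 3.67.
magnesium sulfate: C1V1 = C2V2 → 6.2 mM × 3670 mL ÷ 878 mM = 25.92 mL
spectinomycin: dilute stock: 91.8 µg/mL × 3670 mL ÷ 100000 µg/mL = 3.37 mL
ferric chloride: C1V1 = C2V2 → 0.705 mM × 3670 mL ÷ 66.7 mM = 38.79 mL
neutral red: 21.3 mg/L × 3.67 L = 78.17 mg
casamino acids: C1V1 = C2V2 → 0.703% ÷ 20% × 3670 mL = 129.00 mL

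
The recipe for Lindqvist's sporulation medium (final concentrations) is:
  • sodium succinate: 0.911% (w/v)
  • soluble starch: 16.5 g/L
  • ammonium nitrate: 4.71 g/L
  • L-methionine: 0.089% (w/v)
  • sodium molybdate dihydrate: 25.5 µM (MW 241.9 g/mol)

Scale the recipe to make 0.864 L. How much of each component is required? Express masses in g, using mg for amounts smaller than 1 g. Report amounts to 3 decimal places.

sodium succinate 7.871 g; soluble starch 14.256 g; ammonium nitrate 4.069 g; L-methionine 768.960 mg; sodium molybdate dihydrate 5.330 mg

Scale factor relative to 1 L: 0.864.
sodium succinate: 0.911% w/v = 9.11 g/L → 9.11 × 0.864 L = 7.871 g
soluble starch: 16.5 g/L × 0.864 L = 14.256 g
ammonium nitrate: 4.71 g/L × 0.864 L = 4.069 g
L-methionine: 0.089 g per 100 mL × 864 mL ÷ 100 = 0.76896 g = 768.960 mg
sodium molybdate dihydrate: 25.5 µmol/L × 241.9 g/mol × 0.864 L ÷ 1000 = 5.330 mg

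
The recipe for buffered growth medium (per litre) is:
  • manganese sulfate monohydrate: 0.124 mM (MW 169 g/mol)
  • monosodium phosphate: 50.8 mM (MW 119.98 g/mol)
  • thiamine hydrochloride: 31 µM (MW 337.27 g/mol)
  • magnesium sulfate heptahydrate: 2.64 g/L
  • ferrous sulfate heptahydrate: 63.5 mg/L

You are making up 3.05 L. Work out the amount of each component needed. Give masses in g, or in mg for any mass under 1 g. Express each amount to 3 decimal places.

manganese sulfate monohydrate 63.916 mg; monosodium phosphate 18.590 g; thiamine hydrochloride 31.889 mg; magnesium sulfate heptahydrate 8.052 g; ferrous sulfate heptahydrate 193.675 mg

Working volume: 3.05 L.
manganese sulfate monohydrate: 0.124 mmol/L × 169 mg/mmol × 3.05 L = 63.916 mg
monosodium phosphate: 50.8 mmol/L × 119.98 g/mol × 3.05 L ÷ 1000 = 18.590 g
thiamine hydrochloride: 31 µmol/L × 337.27 g/mol × 3.05 L ÷ 1000 = 31.889 mg
magnesium sulfate heptahydrate: 2.64 g/L × 3.05 L = 8.052 g
ferrous sulfate heptahydrate: 63.5 mg/L × 3.05 L = 193.675 mg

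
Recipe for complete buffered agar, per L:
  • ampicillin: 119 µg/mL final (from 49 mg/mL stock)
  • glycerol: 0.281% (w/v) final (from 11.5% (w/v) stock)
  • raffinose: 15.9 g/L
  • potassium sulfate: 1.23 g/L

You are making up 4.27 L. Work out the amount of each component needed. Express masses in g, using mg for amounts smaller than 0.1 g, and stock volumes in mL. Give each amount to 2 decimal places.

ampicillin 10.37 mL; glycerol 104.34 mL; raffinose 67.89 g; potassium sulfate 5.25 g

Scale factor relative to 1 L: 4.27.
ampicillin: C1V1 = C2V2 → 119 µg/mL × 4270 mL ÷ 49000 µg/mL = 10.37 mL
glycerol: dilute stock: 0.281% ÷ 11.5% × 4270 mL = 104.34 mL
raffinose: 15.9 g/L × 4.27 L = 67.89 g
potassium sulfate: 1.23 g/L × 4.27 L = 5.25 g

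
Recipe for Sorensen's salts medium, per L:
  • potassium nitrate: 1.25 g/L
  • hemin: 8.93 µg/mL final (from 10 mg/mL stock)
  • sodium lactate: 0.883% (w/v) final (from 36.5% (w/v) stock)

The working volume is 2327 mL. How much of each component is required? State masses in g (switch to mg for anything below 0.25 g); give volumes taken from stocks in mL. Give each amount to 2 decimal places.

potassium nitrate 2.91 g; hemin 2.08 mL; sodium lactate 56.29 mL

Target volume = 2327 mL = 2.327 L.
potassium nitrate: 1.25 g/L × 2.327 L = 2.91 g
hemin: V = C2·V2/C1 = 8.93 µg/mL × 2327 mL ÷ 10000 µg/mL = 2.08 mL
sodium lactate: V = C2·V2/C1 = 0.883% ÷ 36.5% × 2327 mL = 56.29 mL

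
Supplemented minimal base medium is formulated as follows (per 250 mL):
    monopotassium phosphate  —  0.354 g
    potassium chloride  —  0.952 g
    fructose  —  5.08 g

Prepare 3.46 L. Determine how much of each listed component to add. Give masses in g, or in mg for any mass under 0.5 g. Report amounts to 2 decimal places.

monopotassium phosphate 4.90 g; potassium chloride 13.18 g; fructose 70.31 g

Ratio of target to recipe volume: 3460 / 250 = 13.84.
monopotassium phosphate: 0.354 g × (3460 mL / 250 mL) = 4.90 g
potassium chloride: 0.952 g × (3460 mL / 250 mL) = 13.18 g
fructose: 5.08 g × (3460 mL / 250 mL) = 70.31 g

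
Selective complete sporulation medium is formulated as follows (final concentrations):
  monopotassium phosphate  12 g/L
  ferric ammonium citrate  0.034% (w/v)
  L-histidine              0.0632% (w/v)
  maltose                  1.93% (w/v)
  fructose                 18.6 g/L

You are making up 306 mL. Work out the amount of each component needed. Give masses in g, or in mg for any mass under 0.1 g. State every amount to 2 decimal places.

Target volume = 306 mL = 0.306 L.
monopotassium phosphate: 12 g/L × 0.306 L = 3.67 g
ferric ammonium citrate: 0.034 g per 100 mL × 306 mL ÷ 100 = 0.10 g
L-histidine: 0.0632 g per 100 mL × 306 mL ÷ 100 = 0.19 g
maltose: 1.93% w/v = 19.3 g/L → 19.3 × 0.306 L = 5.91 g
fructose: 18.6 g/L × 0.306 L = 5.69 g

monopotassium phosphate 3.67 g; ferric ammonium citrate 0.10 g; L-histidine 0.19 g; maltose 5.91 g; fructose 5.69 g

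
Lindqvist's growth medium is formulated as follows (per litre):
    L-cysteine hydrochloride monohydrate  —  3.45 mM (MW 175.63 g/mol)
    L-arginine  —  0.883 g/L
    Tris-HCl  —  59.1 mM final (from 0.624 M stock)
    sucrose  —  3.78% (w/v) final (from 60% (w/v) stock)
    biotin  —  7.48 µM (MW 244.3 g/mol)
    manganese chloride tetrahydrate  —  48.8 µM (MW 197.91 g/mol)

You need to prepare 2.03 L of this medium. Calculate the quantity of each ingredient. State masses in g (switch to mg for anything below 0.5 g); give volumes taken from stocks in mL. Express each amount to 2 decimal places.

L-cysteine hydrochloride monohydrate 1.23 g; L-arginine 1.79 g; Tris-HCl 192.26 mL; sucrose 127.89 mL; biotin 3.71 mg; manganese chloride tetrahydrate 19.61 mg

Working volume: 2.03 L.
L-cysteine hydrochloride monohydrate: 3.45 mmol/L × 175.63 g/mol × 2.03 L ÷ 1000 = 1.23 g
L-arginine: 0.883 g/L × 2.03 L = 1.79 g
Tris-HCl: dilute stock: 59.1 mM × 2030 mL ÷ 624 mM = 192.26 mL
sucrose: dilute stock: 3.78% ÷ 60% × 2030 mL = 127.89 mL
biotin: 7.48 µmol/L × 244.3 g/mol × 2.03 L ÷ 1000 = 3.71 mg
manganese chloride tetrahydrate: 48.8 µmol/L × 197.91 g/mol × 2.03 L ÷ 1000 = 19.61 mg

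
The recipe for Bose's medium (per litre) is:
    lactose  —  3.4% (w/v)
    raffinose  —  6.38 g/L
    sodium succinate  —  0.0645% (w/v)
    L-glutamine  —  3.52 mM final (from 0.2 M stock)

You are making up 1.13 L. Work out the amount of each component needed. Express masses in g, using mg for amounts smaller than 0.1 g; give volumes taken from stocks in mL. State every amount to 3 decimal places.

Working volume: 1.13 L.
lactose: 3.4 g per 100 mL × 1130 mL ÷ 100 = 38.420 g
raffinose: 6.38 g/L × 1.13 L = 7.209 g
sodium succinate: 0.0645% w/v = 0.645 g/L → 0.645 × 1.13 L = 0.729 g
L-glutamine: C1V1 = C2V2 → 3.52 mM × 1130 mL ÷ 200 mM = 19.888 mL

lactose 38.420 g; raffinose 7.209 g; sodium succinate 0.729 g; L-glutamine 19.888 mL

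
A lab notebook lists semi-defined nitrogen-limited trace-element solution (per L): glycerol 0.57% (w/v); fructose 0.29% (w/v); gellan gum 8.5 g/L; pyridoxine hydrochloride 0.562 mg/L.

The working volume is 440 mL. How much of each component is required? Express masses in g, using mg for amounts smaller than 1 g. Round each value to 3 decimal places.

glycerol 2.508 g; fructose 1.276 g; gellan gum 3.740 g; pyridoxine hydrochloride 0.247 mg

Scale factor relative to 1 L: 0.44.
glycerol: 0.57 g per 100 mL × 440 mL ÷ 100 = 2.508 g
fructose: 0.29 g per 100 mL × 440 mL ÷ 100 = 1.276 g
gellan gum: 8.5 g/L × 0.44 L = 3.740 g
pyridoxine hydrochloride: 0.562 mg/L × 0.44 L = 0.247 mg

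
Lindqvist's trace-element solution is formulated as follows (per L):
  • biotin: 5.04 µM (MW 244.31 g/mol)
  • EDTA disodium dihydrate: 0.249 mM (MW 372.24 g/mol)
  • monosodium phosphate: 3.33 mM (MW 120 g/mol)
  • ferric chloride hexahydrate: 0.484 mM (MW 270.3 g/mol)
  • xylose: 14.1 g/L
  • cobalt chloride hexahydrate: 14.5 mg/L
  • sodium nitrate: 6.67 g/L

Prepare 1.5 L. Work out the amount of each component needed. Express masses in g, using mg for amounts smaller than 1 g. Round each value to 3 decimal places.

biotin 1.847 mg; EDTA disodium dihydrate 139.032 mg; monosodium phosphate 599.400 mg; ferric chloride hexahydrate 196.238 mg; xylose 21.150 g; cobalt chloride hexahydrate 21.750 mg; sodium nitrate 10.005 g

Working volume: 1.5 L.
biotin: 5.04 µmol/L × 244.31 g/mol × 1.5 L ÷ 1000 = 1.847 mg
EDTA disodium dihydrate: 0.249 mmol/L × 372.24 mg/mmol × 1.5 L = 139.032 mg
monosodium phosphate: 3.33 mmol/L × 120 mg/mmol × 1.5 L = 599.400 mg
ferric chloride hexahydrate: 0.484 mmol/L × 270.3 mg/mmol × 1.5 L = 196.238 mg
xylose: 14.1 g/L × 1.5 L = 21.150 g
cobalt chloride hexahydrate: 14.5 mg/L × 1.5 L = 21.750 mg
sodium nitrate: 6.67 g/L × 1.5 L = 10.005 g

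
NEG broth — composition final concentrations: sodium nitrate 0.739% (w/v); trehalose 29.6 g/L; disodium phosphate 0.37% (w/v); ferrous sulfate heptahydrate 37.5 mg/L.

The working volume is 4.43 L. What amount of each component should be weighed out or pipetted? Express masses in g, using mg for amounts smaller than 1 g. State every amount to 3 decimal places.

Scale factor relative to 1 L: 4.43.
sodium nitrate: 0.739 g per 100 mL × 4430 mL ÷ 100 = 32.738 g
trehalose: 29.6 g/L × 4.43 L = 131.128 g
disodium phosphate: 0.37 g per 100 mL × 4430 mL ÷ 100 = 16.391 g
ferrous sulfate heptahydrate: 37.5 mg/L × 4.43 L = 166.125 mg

sodium nitrate 32.738 g; trehalose 131.128 g; disodium phosphate 16.391 g; ferrous sulfate heptahydrate 166.125 mg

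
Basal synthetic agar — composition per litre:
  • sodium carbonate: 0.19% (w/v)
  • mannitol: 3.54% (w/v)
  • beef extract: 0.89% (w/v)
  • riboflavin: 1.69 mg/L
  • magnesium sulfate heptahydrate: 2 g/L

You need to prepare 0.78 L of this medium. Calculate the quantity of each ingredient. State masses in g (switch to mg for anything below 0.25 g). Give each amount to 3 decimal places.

Scale factor relative to 1 L: 0.78.
sodium carbonate: 0.19% w/v = 1.9 g/L → 1.9 × 0.78 L = 1.482 g
mannitol: 3.54 g per 100 mL × 780 mL ÷ 100 = 27.612 g
beef extract: 0.89% w/v = 8.9 g/L → 8.9 × 0.78 L = 6.942 g
riboflavin: 1.69 mg/L × 0.78 L = 1.318 mg
magnesium sulfate heptahydrate: 2 g/L × 0.78 L = 1.560 g

sodium carbonate 1.482 g; mannitol 27.612 g; beef extract 6.942 g; riboflavin 1.318 mg; magnesium sulfate heptahydrate 1.560 g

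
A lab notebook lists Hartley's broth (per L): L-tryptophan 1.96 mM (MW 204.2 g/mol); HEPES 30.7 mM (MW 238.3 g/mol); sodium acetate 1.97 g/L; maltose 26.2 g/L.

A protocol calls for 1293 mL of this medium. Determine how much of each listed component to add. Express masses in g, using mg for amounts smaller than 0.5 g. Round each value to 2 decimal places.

Working volume: 1293 mL = 1.293 L.
L-tryptophan: 1.96 mmol/L × 204.2 g/mol × 1.293 L ÷ 1000 = 0.52 g
HEPES: 30.7 mmol/L × 238.3 g/mol × 1.293 L ÷ 1000 = 9.46 g
sodium acetate: 1.97 g/L × 1.293 L = 2.55 g
maltose: 26.2 g/L × 1.293 L = 33.88 g

L-tryptophan 0.52 g; HEPES 9.46 g; sodium acetate 2.55 g; maltose 33.88 g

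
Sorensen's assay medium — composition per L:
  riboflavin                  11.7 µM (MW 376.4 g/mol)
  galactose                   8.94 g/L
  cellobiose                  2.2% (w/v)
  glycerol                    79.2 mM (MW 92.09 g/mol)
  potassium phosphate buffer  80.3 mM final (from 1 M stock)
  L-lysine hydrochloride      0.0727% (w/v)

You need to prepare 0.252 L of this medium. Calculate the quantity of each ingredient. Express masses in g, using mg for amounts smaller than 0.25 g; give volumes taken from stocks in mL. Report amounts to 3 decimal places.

Scale factor relative to 1 L: 0.252.
riboflavin: 11.7 µmol/L × 376.4 g/mol × 0.252 L ÷ 1000 = 1.110 mg
galactose: 8.94 g/L × 0.252 L = 2.253 g
cellobiose: 2.2 g per 100 mL × 252 mL ÷ 100 = 5.544 g
glycerol: 79.2 mmol/L × 92.09 g/mol × 0.252 L ÷ 1000 = 1.838 g
potassium phosphate buffer: C1V1 = C2V2 → 80.3 mM × 252 mL ÷ 1000 mM = 20.236 mL
L-lysine hydrochloride: 0.0727 g per 100 mL × 252 mL ÷ 100 = 0.183204 g = 183.204 mg

riboflavin 1.110 mg; galactose 2.253 g; cellobiose 5.544 g; glycerol 1.838 g; potassium phosphate buffer 20.236 mL; L-lysine hydrochloride 183.204 mg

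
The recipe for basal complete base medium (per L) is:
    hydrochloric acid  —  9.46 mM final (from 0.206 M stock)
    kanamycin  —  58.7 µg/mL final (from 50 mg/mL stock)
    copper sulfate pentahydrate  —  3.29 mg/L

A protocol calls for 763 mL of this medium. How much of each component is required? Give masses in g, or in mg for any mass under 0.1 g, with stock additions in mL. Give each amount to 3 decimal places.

Scale factor relative to 1 L: 0.763.
hydrochloric acid: C1V1 = C2V2 → 9.46 mM × 763 mL ÷ 206 mM = 35.039 mL
kanamycin: V = C2·V2/C1 = 58.7 µg/mL × 763 mL ÷ 50000 µg/mL = 0.896 mL
copper sulfate pentahydrate: 3.29 mg/L × 0.763 L = 2.510 mg

hydrochloric acid 35.039 mL; kanamycin 0.896 mL; copper sulfate pentahydrate 2.510 mg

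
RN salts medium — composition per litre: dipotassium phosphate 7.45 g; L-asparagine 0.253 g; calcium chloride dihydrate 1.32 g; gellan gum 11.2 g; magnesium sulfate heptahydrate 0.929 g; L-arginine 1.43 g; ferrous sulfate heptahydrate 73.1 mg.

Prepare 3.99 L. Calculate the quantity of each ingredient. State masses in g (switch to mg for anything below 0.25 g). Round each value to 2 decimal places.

Scale factor = 3990 mL / 1000 mL = 3.99.
dipotassium phosphate: 7.45 g × (3990 mL / 1000 mL) = 29.73 g
L-asparagine: 0.253 g × (3990 mL / 1000 mL) = 1.01 g
calcium chloride dihydrate: 1.32 g × (3990 mL / 1000 mL) = 5.27 g
gellan gum: 11.2 g × (3990 mL / 1000 mL) = 44.69 g
magnesium sulfate heptahydrate: 0.929 g × (3990 mL / 1000 mL) = 3.71 g
L-arginine: 1.43 g × (3990 mL / 1000 mL) = 5.71 g
ferrous sulfate heptahydrate: 73.1 mg × (3990 mL / 1000 mL) = 291.669 mg = 0.29 g

dipotassium phosphate 29.73 g; L-asparagine 1.01 g; calcium chloride dihydrate 5.27 g; gellan gum 44.69 g; magnesium sulfate heptahydrate 3.71 g; L-arginine 5.71 g; ferrous sulfate heptahydrate 0.29 g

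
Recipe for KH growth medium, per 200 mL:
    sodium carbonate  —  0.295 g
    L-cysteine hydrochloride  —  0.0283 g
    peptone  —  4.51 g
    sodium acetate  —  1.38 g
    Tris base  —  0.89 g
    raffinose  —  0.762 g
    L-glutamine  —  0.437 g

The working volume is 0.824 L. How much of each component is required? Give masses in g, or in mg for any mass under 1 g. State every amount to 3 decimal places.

sodium carbonate 1.215 g; L-cysteine hydrochloride 116.596 mg; peptone 18.581 g; sodium acetate 5.686 g; Tris base 3.667 g; raffinose 3.139 g; L-glutamine 1.800 g

Ratio of target to recipe volume: 824 / 200 = 4.12.
sodium carbonate: 0.295 g × (824 mL / 200 mL) = 1.215 g
L-cysteine hydrochloride: 0.0283 g × (824 mL / 200 mL) = 0.116596 g = 116.596 mg
peptone: 4.51 g × (824 mL / 200 mL) = 18.581 g
sodium acetate: 1.38 g × (824 mL / 200 mL) = 5.686 g
Tris base: 0.89 g × (824 mL / 200 mL) = 3.667 g
raffinose: 0.762 g × (824 mL / 200 mL) = 3.139 g
L-glutamine: 0.437 g × (824 mL / 200 mL) = 1.800 g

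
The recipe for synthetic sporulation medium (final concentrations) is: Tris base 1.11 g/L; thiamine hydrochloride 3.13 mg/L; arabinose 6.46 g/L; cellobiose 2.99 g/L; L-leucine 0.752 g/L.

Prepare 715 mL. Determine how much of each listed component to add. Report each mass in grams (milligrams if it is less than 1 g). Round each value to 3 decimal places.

Working volume: 715 mL = 0.715 L.
Tris base: 1.11 g/L × 0.715 L = 0.79365 g = 793.650 mg
thiamine hydrochloride: 3.13 mg/L × 0.715 L = 2.238 mg
arabinose: 6.46 g/L × 0.715 L = 4.619 g
cellobiose: 2.99 g/L × 0.715 L = 2.138 g
L-leucine: 0.752 g/L × 0.715 L = 0.53768 g = 537.680 mg

Tris base 793.650 mg; thiamine hydrochloride 2.238 mg; arabinose 4.619 g; cellobiose 2.138 g; L-leucine 537.680 mg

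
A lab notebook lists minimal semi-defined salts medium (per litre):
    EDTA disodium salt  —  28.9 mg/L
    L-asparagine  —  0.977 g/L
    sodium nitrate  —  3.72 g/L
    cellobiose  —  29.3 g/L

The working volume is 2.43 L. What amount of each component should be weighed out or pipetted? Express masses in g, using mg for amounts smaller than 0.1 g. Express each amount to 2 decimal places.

EDTA disodium salt 70.23 mg; L-asparagine 2.37 g; sodium nitrate 9.04 g; cellobiose 71.20 g

Working volume: 2.43 L.
EDTA disodium salt: 28.9 mg/L × 2.43 L = 70.23 mg
L-asparagine: 0.977 g/L × 2.43 L = 2.37 g
sodium nitrate: 3.72 g/L × 2.43 L = 9.04 g
cellobiose: 29.3 g/L × 2.43 L = 71.20 g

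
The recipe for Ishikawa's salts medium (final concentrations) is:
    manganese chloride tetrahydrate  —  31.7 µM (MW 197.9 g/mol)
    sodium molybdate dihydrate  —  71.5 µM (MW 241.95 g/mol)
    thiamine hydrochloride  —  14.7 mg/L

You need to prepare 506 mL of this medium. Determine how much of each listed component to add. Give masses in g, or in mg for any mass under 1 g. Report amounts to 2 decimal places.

manganese chloride tetrahydrate 3.17 mg; sodium molybdate dihydrate 8.75 mg; thiamine hydrochloride 7.44 mg

Target volume = 506 mL = 0.506 L.
manganese chloride tetrahydrate: 31.7 µmol/L × 197.9 g/mol × 0.506 L ÷ 1000 = 3.17 mg
sodium molybdate dihydrate: 71.5 µmol/L × 241.95 g/mol × 0.506 L ÷ 1000 = 8.75 mg
thiamine hydrochloride: 14.7 mg/L × 0.506 L = 7.44 mg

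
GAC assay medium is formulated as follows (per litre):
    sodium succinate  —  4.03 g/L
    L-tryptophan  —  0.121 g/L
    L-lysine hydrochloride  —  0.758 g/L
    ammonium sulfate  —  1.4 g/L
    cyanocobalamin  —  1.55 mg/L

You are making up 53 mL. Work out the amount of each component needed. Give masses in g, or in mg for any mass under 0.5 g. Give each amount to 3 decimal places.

sodium succinate 213.590 mg; L-tryptophan 6.413 mg; L-lysine hydrochloride 40.174 mg; ammonium sulfate 74.200 mg; cyanocobalamin 0.082 mg

Target volume = 53 mL = 0.053 L.
sodium succinate: 4.03 g/L × 0.053 L = 0.21359 g = 213.590 mg
L-tryptophan: 0.121 g/L × 0.053 L = 0.006413 g = 6.413 mg
L-lysine hydrochloride: 0.758 g/L × 0.053 L = 0.040174 g = 40.174 mg
ammonium sulfate: 1.4 g/L × 0.053 L = 0.0742 g = 74.200 mg
cyanocobalamin: 1.55 mg/L × 0.053 L = 0.082 mg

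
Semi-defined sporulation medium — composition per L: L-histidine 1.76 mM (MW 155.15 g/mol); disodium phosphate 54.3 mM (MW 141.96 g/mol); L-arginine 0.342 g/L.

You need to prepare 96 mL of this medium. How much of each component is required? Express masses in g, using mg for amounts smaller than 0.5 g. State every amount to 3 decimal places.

L-histidine 26.214 mg; disodium phosphate 0.740 g; L-arginine 32.832 mg

Working volume: 96 mL = 0.096 L.
L-histidine: 1.76 mmol/L × 155.15 mg/mmol × 0.096 L = 26.214 mg
disodium phosphate: 54.3 mmol/L × 141.96 g/mol × 0.096 L ÷ 1000 = 0.740 g
L-arginine: 0.342 g/L × 0.096 L = 0.032832 g = 32.832 mg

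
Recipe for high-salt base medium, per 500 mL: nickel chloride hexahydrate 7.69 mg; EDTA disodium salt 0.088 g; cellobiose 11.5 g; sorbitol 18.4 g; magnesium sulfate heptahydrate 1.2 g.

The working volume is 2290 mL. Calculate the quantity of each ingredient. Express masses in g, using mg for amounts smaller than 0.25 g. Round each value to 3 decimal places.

nickel chloride hexahydrate 35.220 mg; EDTA disodium salt 0.403 g; cellobiose 52.670 g; sorbitol 84.272 g; magnesium sulfate heptahydrate 5.496 g

Ratio of target to recipe volume: 2290 / 500 = 4.58.
nickel chloride hexahydrate: 7.69 mg × (2290 mL / 500 mL) = 35.220 mg
EDTA disodium salt: 0.088 g × (2290 mL / 500 mL) = 0.403 g
cellobiose: 11.5 g × (2290 mL / 500 mL) = 52.670 g
sorbitol: 18.4 g × (2290 mL / 500 mL) = 84.272 g
magnesium sulfate heptahydrate: 1.2 g × (2290 mL / 500 mL) = 5.496 g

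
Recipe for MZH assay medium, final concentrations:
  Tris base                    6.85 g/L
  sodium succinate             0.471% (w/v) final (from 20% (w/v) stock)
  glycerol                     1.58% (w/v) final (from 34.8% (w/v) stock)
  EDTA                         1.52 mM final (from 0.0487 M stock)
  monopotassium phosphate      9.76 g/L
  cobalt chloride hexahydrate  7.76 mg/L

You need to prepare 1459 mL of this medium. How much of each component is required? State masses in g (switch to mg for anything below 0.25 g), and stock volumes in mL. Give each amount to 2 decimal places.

Tris base 9.99 g; sodium succinate 34.36 mL; glycerol 66.24 mL; EDTA 45.54 mL; monopotassium phosphate 14.24 g; cobalt chloride hexahydrate 11.32 mg

Working volume: 1459 mL = 1.459 L.
Tris base: 6.85 g/L × 1.459 L = 9.99 g
sodium succinate: V = C2·V2/C1 = 0.471% ÷ 20% × 1459 mL = 34.36 mL
glycerol: C1V1 = C2V2 → 1.58% ÷ 34.8% × 1459 mL = 66.24 mL
EDTA: dilute stock: 1.52 mM × 1459 mL ÷ 48.7 mM = 45.54 mL
monopotassium phosphate: 9.76 g/L × 1.459 L = 14.24 g
cobalt chloride hexahydrate: 7.76 mg/L × 1.459 L = 11.32 mg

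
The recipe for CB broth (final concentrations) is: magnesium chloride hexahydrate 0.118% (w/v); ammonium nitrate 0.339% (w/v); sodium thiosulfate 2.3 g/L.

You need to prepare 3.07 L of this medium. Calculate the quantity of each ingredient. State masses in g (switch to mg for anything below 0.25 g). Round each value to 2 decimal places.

magnesium chloride hexahydrate 3.62 g; ammonium nitrate 10.41 g; sodium thiosulfate 7.06 g

Working volume: 3.07 L.
magnesium chloride hexahydrate: 0.118 g per 100 mL × 3070 mL ÷ 100 = 3.62 g
ammonium nitrate: 0.339 g per 100 mL × 3070 mL ÷ 100 = 10.41 g
sodium thiosulfate: 2.3 g/L × 3.07 L = 7.06 g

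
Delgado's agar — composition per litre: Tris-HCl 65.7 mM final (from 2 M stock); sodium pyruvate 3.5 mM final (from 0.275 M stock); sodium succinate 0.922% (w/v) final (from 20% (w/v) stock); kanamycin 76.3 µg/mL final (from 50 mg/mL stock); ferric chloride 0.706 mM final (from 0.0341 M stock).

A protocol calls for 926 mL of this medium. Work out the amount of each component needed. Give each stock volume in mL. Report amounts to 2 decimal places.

Working volume: 926 mL = 0.926 L.
Tris-HCl: V = C2·V2/C1 = 65.7 mM × 926 mL ÷ 2000 mM = 30.42 mL
sodium pyruvate: dilute stock: 3.5 mM × 926 mL ÷ 275 mM = 11.79 mL
sodium succinate: C1V1 = C2V2 → 0.922% ÷ 20% × 926 mL = 42.69 mL
kanamycin: V = C2·V2/C1 = 76.3 µg/mL × 926 mL ÷ 50000 µg/mL = 1.41 mL
ferric chloride: C1V1 = C2V2 → 0.706 mM × 926 mL ÷ 34.1 mM = 19.17 mL

Tris-HCl 30.42 mL; sodium pyruvate 11.79 mL; sodium succinate 42.69 mL; kanamycin 1.41 mL; ferric chloride 19.17 mL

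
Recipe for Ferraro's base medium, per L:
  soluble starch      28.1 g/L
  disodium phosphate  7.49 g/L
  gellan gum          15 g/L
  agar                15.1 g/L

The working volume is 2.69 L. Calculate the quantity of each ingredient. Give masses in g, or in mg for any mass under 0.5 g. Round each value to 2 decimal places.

soluble starch 75.59 g; disodium phosphate 20.15 g; gellan gum 40.35 g; agar 40.62 g

Working volume: 2.69 L.
soluble starch: 28.1 g/L × 2.69 L = 75.59 g
disodium phosphate: 7.49 g/L × 2.69 L = 20.15 g
gellan gum: 15 g/L × 2.69 L = 40.35 g
agar: 15.1 g/L × 2.69 L = 40.62 g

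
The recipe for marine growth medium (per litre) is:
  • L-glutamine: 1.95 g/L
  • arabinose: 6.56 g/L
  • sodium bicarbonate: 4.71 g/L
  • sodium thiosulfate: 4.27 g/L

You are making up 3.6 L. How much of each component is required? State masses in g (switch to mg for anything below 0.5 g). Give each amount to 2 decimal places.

L-glutamine 7.02 g; arabinose 23.62 g; sodium bicarbonate 16.96 g; sodium thiosulfate 15.37 g

Working volume: 3.6 L.
L-glutamine: 1.95 g/L × 3.6 L = 7.02 g
arabinose: 6.56 g/L × 3.6 L = 23.62 g
sodium bicarbonate: 4.71 g/L × 3.6 L = 16.96 g
sodium thiosulfate: 4.27 g/L × 3.6 L = 15.37 g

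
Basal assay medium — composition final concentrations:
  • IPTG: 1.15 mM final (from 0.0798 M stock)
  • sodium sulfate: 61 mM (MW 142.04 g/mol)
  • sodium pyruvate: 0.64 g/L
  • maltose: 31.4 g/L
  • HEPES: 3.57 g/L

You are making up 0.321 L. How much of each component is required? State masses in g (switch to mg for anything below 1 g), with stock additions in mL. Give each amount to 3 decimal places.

IPTG 4.626 mL; sodium sulfate 2.781 g; sodium pyruvate 205.440 mg; maltose 10.079 g; HEPES 1.146 g

Working volume: 0.321 L.
IPTG: V = C2·V2/C1 = 1.15 mM × 321 mL ÷ 79.8 mM = 4.626 mL
sodium sulfate: 61 mmol/L × 142.04 g/mol × 0.321 L ÷ 1000 = 2.781 g
sodium pyruvate: 0.64 g/L × 0.321 L = 0.20544 g = 205.440 mg
maltose: 31.4 g/L × 0.321 L = 10.079 g
HEPES: 3.57 g/L × 0.321 L = 1.146 g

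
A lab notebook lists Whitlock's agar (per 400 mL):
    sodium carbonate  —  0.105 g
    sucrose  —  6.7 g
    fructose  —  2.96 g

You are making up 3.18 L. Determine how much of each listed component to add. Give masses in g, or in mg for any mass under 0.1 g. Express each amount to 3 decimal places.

Scale factor = 3180 mL / 400 mL = 7.95.
sodium carbonate: 0.105 g × (3180 mL / 400 mL) = 0.835 g
sucrose: 6.7 g × (3180 mL / 400 mL) = 53.265 g
fructose: 2.96 g × (3180 mL / 400 mL) = 23.532 g

sodium carbonate 0.835 g; sucrose 53.265 g; fructose 23.532 g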